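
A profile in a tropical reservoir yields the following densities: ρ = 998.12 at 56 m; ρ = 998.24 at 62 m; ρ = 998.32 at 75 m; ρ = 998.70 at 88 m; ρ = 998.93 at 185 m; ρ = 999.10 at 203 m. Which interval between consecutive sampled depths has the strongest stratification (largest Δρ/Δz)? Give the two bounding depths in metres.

75–88 m

Compute the density gradient over each adjacent pair:
  56–62 m: Δρ/Δz = 0.12/6 = 0.020 kg m⁻⁴
  62–75 m: Δρ/Δz = 0.08/13 = 6.2 × 10⁻³ kg m⁻⁴
  75–88 m: Δρ/Δz = 0.38/13 = 0.029 kg m⁻⁴
  88–185 m: Δρ/Δz = 0.23/97 = 2.4 × 10⁻³ kg m⁻⁴
  185–203 m: Δρ/Δz = 0.17/18 = 9.4 × 10⁻³ kg m⁻⁴
The largest gradient is in the 75–88 m interval — the pycnocline.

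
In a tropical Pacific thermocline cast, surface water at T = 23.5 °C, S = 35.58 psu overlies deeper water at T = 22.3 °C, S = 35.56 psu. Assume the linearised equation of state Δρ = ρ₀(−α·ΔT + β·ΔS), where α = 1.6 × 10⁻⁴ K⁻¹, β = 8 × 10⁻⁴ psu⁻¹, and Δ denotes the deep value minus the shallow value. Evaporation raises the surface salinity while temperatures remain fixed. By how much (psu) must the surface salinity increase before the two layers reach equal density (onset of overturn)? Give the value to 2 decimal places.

0.22 psu

Neutral buoyancy requires −α(T_deep − T_surf) + β(S_deep − S_surf′) = 0.
S_surf′ = S_deep − (α/β)·ΔT = 35.56 − (1.6 × 10⁻⁴/8 × 10⁻⁴)·(-1.2) = 35.8000 psu.
Increase required: 35.8000 − 35.58 = 0.2200 psu.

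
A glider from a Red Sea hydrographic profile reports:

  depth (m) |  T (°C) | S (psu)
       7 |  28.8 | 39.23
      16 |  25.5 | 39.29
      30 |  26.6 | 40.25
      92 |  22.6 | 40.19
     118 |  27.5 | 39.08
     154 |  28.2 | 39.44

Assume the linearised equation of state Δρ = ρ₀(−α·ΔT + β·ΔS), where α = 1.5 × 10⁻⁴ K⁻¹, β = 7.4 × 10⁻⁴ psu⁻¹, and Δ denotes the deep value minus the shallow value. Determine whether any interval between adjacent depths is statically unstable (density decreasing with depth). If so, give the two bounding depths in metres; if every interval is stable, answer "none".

Evaluate Δρ/ρ₀ = −αΔT + βΔS across each adjacent pair:
  7–16 m: −αΔT+βΔS = −(1.5 × 10⁻⁴)(-3.3)+(7.4 × 10⁻⁴)(+0.06) = 5.4 × 10⁻⁴ → stable
  16–30 m: −αΔT+βΔS = −(1.5 × 10⁻⁴)(+1.1)+(7.4 × 10⁻⁴)(+0.96) = 5.5 × 10⁻⁴ → stable
  30–92 m: −αΔT+βΔS = −(1.5 × 10⁻⁴)(-4.0)+(7.4 × 10⁻⁴)(-0.06) = 5.6 × 10⁻⁴ → stable
  92–118 m: −αΔT+βΔS = −(1.5 × 10⁻⁴)(+4.9)+(7.4 × 10⁻⁴)(-1.11) = -1.6 × 10⁻³ → UNSTABLE
  118–154 m: −αΔT+βΔS = −(1.5 × 10⁻⁴)(+0.7)+(7.4 × 10⁻⁴)(+0.36) = 1.6 × 10⁻⁴ → stable
The 92–118 m interval has Δρ < 0: lighter water underlies denser water.

92–118 m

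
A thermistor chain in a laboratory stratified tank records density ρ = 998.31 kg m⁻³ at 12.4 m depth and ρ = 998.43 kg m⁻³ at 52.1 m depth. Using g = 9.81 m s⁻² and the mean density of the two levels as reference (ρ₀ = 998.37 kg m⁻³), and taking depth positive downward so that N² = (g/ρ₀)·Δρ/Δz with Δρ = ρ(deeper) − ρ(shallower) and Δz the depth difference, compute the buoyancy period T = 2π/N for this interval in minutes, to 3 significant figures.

19.2 min

Δρ = 998.43 − 998.31 = 0.12 kg m⁻³ over Δz = 52.1 − 12.4 = 39.7 m.
N² = (9.81/998.37) × (0.12/39.7) = 2.9701 × 10⁻⁵ s⁻².
N = √(2.9701 × 10⁻⁵) = 5.4499 × 10⁻³ rad s⁻¹, so T = 2π/N = 1.1529 × 10³ s = 19.215 min ≈ 19.2 min.
N² > 0, so the interval is statically stable.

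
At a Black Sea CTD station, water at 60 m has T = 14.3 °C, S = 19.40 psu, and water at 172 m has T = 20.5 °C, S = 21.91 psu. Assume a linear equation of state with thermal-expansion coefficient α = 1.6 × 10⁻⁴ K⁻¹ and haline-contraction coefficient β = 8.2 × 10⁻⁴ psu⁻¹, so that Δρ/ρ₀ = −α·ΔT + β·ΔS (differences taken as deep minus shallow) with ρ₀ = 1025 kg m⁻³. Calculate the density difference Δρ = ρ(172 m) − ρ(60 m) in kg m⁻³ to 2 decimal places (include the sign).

ΔT = +6.2 K, ΔS = +2.51 psu (deep − shallow).
Δρ/ρ₀ = −(1.6 × 10⁻⁴)(+6.2) + (8.2 × 10⁻⁴)(+2.51) = 1.0662 × 10⁻³.
Δρ = 1025 × (1.0662 × 10⁻³) = +1.09 kg m⁻³.
Positive Δρ: denser below, stable.

+1.09 kg m⁻³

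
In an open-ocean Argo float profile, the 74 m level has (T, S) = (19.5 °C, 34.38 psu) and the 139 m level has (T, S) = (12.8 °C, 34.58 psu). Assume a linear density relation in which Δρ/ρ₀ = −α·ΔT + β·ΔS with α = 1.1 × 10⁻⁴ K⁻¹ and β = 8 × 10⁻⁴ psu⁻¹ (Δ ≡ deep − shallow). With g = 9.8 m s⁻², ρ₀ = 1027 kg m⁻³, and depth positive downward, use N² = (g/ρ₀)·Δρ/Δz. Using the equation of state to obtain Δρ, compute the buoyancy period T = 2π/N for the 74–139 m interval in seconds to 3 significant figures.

ΔT = -6.7 K, ΔS = +0.20 psu (deep − shallow).
Δρ/ρ₀ = −αΔT + βΔS = 7.37 × 10⁻⁴ + 1.60 × 10⁻⁴ = 8.97 × 10⁻⁴, so Δρ ≈ 0.9212 kg m⁻³.
N² = (g/ρ₀)·Δρ/Δz = g·(Δρ/ρ₀)/Δz = 9.8 × 8.97 × 10⁻⁴ / 65 = 1.3524 × 10⁻⁴ s⁻².
N = √(1.3524 × 10⁻⁴) = 0.011629 rad s⁻¹ → T = 2π/N = 540.30 s ≈ 540 s.

540 s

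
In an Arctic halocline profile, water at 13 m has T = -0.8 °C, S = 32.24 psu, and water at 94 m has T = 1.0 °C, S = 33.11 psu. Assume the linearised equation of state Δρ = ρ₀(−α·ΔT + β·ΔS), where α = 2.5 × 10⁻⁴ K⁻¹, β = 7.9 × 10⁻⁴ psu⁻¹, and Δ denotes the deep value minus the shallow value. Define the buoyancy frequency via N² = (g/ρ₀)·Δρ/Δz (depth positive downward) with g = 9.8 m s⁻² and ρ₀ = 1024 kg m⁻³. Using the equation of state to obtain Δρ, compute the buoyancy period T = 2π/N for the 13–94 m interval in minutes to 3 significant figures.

19.5 min

ΔT = +1.8 K, ΔS = +0.87 psu (deep − shallow).
Δρ/ρ₀ = −αΔT + βΔS = -4.50 × 10⁻⁴ + 6.873 × 10⁻⁴ = 2.373 × 10⁻⁴, so Δρ ≈ 0.2430 kg m⁻³.
N² = (g/ρ₀)·Δρ/Δz = g·(Δρ/ρ₀)/Δz = 9.8 × 2.373 × 10⁻⁴ / 81 = 2.8710 × 10⁻⁵ s⁻².
N = √(2.8710 × 10⁻⁵) = 5.3582 × 10⁻³ rad s⁻¹ → T = 2π/N = 1.1726 × 10³ s = 19.543 min ≈ 19.5 min.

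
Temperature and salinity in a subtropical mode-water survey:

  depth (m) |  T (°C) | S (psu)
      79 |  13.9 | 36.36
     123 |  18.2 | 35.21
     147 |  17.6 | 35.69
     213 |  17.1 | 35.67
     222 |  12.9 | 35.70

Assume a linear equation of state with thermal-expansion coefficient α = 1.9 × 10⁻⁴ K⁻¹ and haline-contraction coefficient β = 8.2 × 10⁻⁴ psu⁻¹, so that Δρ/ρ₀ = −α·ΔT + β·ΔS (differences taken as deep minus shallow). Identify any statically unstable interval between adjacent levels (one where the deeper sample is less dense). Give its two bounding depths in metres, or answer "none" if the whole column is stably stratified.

Evaluate Δρ/ρ₀ = −αΔT + βΔS across each adjacent pair:
  79–123 m: −αΔT+βΔS = −(1.9 × 10⁻⁴)(+4.3)+(8.2 × 10⁻⁴)(-1.15) = -1.8 × 10⁻³ → UNSTABLE
  123–147 m: −αΔT+βΔS = −(1.9 × 10⁻⁴)(-0.6)+(8.2 × 10⁻⁴)(+0.48) = 5.1 × 10⁻⁴ → stable
  147–213 m: −αΔT+βΔS = −(1.9 × 10⁻⁴)(-0.5)+(8.2 × 10⁻⁴)(-0.02) = 7.9 × 10⁻⁵ → stable
  213–222 m: −αΔT+βΔS = −(1.9 × 10⁻⁴)(-4.2)+(8.2 × 10⁻⁴)(+0.03) = 8.2 × 10⁻⁴ → stable
The 79–123 m interval has Δρ < 0: lighter water underlies denser water.

79–123 m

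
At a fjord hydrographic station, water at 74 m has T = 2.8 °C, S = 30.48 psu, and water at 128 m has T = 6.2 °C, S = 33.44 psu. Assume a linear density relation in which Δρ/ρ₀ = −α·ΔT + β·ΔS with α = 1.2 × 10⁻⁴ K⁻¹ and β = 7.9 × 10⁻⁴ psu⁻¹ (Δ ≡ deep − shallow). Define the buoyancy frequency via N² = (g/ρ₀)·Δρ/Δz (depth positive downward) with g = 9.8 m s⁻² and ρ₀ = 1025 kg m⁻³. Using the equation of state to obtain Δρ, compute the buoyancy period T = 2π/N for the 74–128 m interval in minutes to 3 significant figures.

5.59 min

ΔT = +3.4 K, ΔS = +2.96 psu (deep − shallow).
Δρ/ρ₀ = −αΔT + βΔS = -4.08 × 10⁻⁴ + 2.3384 × 10⁻³ = 1.9304 × 10⁻³, so Δρ ≈ 1.979 kg m⁻³.
N² = (g/ρ₀)·Δρ/Δz = g·(Δρ/ρ₀)/Δz = 9.8 × 1.9304 × 10⁻³ / 54 = 3.5033 × 10⁻⁴ s⁻².
N = √(3.5033 × 10⁻⁴) = 0.018717 rad s⁻¹ → T = 2π/N = 335.69 s = 5.5948 min ≈ 5.59 min.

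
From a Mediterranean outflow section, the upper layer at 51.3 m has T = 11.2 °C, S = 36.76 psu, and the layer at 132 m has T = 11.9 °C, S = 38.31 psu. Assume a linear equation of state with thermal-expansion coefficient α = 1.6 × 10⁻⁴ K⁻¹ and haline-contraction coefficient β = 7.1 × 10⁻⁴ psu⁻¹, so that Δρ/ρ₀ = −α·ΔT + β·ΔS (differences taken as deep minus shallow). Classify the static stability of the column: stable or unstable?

ΔT = 11.9 − 11.2 = +0.7 K and ΔS = 38.31 − 36.76 = +1.55 psu (deep − shallow).
−αΔT = -1.12 × 10⁻⁴; βΔS = 1.1005 × 10⁻³; sum Δρ/ρ₀ = 9.885 × 10⁻⁴.
Δρ/ρ₀ > 0, so Δρ > 0: deeper water is denser → statically stable.

stable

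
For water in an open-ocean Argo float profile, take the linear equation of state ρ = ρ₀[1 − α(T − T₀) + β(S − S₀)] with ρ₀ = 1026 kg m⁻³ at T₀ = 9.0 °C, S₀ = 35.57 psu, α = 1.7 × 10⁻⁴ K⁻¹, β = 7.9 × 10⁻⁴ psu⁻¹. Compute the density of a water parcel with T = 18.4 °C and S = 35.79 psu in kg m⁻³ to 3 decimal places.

1024.539 kg m⁻³

T − T₀ = +9.4 K, S − S₀ = +0.22 psu.
Bracket = 1 − α·(+9.4) + β·(+0.22) = 1 + (-1.4242 × 10⁻³) = 0.9985758.
ρ = 1026 × 0.9985758 = 1024.539 kg m⁻³.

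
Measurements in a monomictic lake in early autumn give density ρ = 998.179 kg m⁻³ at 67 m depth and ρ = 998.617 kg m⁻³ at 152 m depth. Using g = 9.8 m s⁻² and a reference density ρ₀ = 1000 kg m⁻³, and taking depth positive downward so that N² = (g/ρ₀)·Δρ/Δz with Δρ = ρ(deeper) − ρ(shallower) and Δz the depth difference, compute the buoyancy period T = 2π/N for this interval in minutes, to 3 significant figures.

Δρ = 998.617 − 998.179 = 0.438 kg m⁻³ over Δz = 152 − 67 = 85 m.
N² = (9.8/1000) × (0.438/85) = 5.0499 × 10⁻⁵ s⁻².
N = √(5.0499 × 10⁻⁵) = 7.1063 × 10⁻³ rad s⁻¹, so T = 2π/N = 884.17 s = 14.736 min ≈ 14.7 min.

14.7 min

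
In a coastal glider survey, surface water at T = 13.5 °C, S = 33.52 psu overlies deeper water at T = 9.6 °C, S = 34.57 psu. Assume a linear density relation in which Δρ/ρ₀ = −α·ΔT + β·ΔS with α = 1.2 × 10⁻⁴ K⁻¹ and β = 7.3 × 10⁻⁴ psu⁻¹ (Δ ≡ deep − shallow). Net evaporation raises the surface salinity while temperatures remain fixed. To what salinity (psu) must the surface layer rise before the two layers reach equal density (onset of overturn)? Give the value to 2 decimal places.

Neutral buoyancy requires −α(T_deep − T_surf) + β(S_deep − S_surf′) = 0.
S_surf′ = S_deep − (α/β)·ΔT = 34.57 − (1.2 × 10⁻⁴/7.3 × 10⁻⁴)·(-3.9) = 35.2111 psu.
Increase required: 35.2111 − 33.52 = 1.6911 psu.

35.21 psu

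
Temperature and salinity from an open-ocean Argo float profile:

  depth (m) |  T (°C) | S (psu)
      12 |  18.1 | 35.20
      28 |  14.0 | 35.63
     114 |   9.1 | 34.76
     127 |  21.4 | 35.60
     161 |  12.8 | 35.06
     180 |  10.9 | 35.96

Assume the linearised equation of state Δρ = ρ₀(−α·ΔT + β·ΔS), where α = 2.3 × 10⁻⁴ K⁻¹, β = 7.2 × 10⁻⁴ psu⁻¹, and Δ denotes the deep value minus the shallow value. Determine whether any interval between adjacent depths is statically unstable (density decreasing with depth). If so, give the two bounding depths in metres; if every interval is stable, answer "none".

114–127 m

Evaluate Δρ/ρ₀ = −αΔT + βΔS across each adjacent pair:
  12–28 m: −αΔT+βΔS = −(2.3 × 10⁻⁴)(-4.1)+(7.2 × 10⁻⁴)(+0.43) = 1.3 × 10⁻³ → stable
  28–114 m: −αΔT+βΔS = −(2.3 × 10⁻⁴)(-4.9)+(7.2 × 10⁻⁴)(-0.87) = 5.0 × 10⁻⁴ → stable
  114–127 m: −αΔT+βΔS = −(2.3 × 10⁻⁴)(+12.3)+(7.2 × 10⁻⁴)(+0.84) = -2.2 × 10⁻³ → UNSTABLE
  127–161 m: −αΔT+βΔS = −(2.3 × 10⁻⁴)(-8.6)+(7.2 × 10⁻⁴)(-0.54) = 1.6 × 10⁻³ → stable
  161–180 m: −αΔT+βΔS = −(2.3 × 10⁻⁴)(-1.9)+(7.2 × 10⁻⁴)(+0.90) = 1.1 × 10⁻³ → stable
The 114–127 m interval has Δρ < 0: lighter water underlies denser water.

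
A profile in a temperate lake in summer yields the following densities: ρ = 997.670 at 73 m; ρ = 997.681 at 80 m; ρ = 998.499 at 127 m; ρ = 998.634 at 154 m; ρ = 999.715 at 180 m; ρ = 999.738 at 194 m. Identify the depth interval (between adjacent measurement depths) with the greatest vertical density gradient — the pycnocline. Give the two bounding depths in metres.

Compute the density gradient over each adjacent pair:
  73–80 m: Δρ/Δz = 0.011/7 = 1.6 × 10⁻³ kg m⁻⁴
  80–127 m: Δρ/Δz = 0.818/47 = 0.017 kg m⁻⁴
  127–154 m: Δρ/Δz = 0.135/27 = 5.0 × 10⁻³ kg m⁻⁴
  154–180 m: Δρ/Δz = 1.081/26 = 0.042 kg m⁻⁴
  180–194 m: Δρ/Δz = 0.023/14 = 1.6 × 10⁻³ kg m⁻⁴
The largest gradient is in the 154–180 m interval — the pycnocline.

154–180 m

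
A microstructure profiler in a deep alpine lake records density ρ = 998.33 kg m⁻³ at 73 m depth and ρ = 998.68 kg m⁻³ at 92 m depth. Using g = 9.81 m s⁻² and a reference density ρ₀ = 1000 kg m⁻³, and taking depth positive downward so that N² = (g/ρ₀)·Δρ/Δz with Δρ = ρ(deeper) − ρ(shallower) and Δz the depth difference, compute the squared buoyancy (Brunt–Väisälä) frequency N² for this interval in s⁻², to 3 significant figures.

Δρ = 998.68 − 998.33 = 0.35 kg m⁻³ over Δz = 92 − 73 = 19 m.
N² = (9.81/1000) × (0.35/19) = 1.8071 × 10⁻⁴ s⁻² ≈ 1.81 × 10⁻⁴ s⁻².

1.81 × 10⁻⁴ s⁻²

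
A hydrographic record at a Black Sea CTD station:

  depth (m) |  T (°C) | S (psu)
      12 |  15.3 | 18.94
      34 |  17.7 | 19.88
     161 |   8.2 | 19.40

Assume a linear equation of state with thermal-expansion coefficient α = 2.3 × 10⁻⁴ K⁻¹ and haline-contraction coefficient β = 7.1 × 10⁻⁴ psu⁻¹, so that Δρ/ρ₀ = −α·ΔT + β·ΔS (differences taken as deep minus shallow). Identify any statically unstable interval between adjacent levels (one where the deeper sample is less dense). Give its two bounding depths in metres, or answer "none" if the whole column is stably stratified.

Evaluate Δρ/ρ₀ = −αΔT + βΔS across each adjacent pair:
  12–34 m: −αΔT+βΔS = −(2.3 × 10⁻⁴)(+2.4)+(7.1 × 10⁻⁴)(+0.94) = 1.2 × 10⁻⁴ → stable
  34–161 m: −αΔT+βΔS = −(2.3 × 10⁻⁴)(-9.5)+(7.1 × 10⁻⁴)(-0.48) = 1.8 × 10⁻³ → stable
Every interval has Δρ > 0: the column is stably stratified throughout.

none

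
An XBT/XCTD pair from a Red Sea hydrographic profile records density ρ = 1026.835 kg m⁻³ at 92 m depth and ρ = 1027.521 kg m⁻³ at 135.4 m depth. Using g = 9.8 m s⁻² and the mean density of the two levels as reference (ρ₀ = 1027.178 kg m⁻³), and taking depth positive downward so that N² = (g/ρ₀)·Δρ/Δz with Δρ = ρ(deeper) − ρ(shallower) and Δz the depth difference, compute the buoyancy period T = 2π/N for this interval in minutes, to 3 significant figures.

Δρ = 1027.521 − 1026.835 = 0.686 kg m⁻³ over Δz = 135.4 − 92 = 43.4 m.
N² = (9.8/1027.178) × (0.686/43.4) = 1.5080 × 10⁻⁴ s⁻².
N = √(1.5080 × 10⁻⁴) = 0.012280 rad s⁻¹, so T = 2π/N = 511.66 s = 8.5277 min ≈ 8.53 min.

8.53 min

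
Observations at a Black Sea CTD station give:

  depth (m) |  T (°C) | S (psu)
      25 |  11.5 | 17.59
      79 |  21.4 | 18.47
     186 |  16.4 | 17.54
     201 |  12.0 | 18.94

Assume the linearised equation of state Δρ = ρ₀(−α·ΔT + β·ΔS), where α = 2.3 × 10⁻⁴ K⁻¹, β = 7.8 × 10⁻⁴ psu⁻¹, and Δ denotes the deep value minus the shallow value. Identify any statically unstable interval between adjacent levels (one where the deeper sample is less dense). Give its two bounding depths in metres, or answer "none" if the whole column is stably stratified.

Evaluate Δρ/ρ₀ = −αΔT + βΔS across each adjacent pair:
  25–79 m: −αΔT+βΔS = −(2.3 × 10⁻⁴)(+9.9)+(7.8 × 10⁻⁴)(+0.88) = -1.6 × 10⁻³ → UNSTABLE
  79–186 m: −αΔT+βΔS = −(2.3 × 10⁻⁴)(-5.0)+(7.8 × 10⁻⁴)(-0.93) = 4.2 × 10⁻⁴ → stable
  186–201 m: −αΔT+βΔS = −(2.3 × 10⁻⁴)(-4.4)+(7.8 × 10⁻⁴)(+1.40) = 2.1 × 10⁻³ → stable
The 25–79 m interval has Δρ < 0: lighter water underlies denser water.

25–79 m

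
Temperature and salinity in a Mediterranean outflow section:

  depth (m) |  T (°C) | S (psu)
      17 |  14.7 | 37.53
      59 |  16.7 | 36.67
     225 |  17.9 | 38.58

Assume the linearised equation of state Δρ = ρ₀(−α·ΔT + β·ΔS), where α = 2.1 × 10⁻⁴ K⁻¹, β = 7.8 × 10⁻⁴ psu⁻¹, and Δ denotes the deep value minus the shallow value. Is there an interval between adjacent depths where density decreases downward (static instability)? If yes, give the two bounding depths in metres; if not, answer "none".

Evaluate Δρ/ρ₀ = −αΔT + βΔS across each adjacent pair:
  17–59 m: −αΔT+βΔS = −(2.1 × 10⁻⁴)(+2.0)+(7.8 × 10⁻⁴)(-0.86) = -1.1 × 10⁻³ → UNSTABLE
  59–225 m: −αΔT+βΔS = −(2.1 × 10⁻⁴)(+1.2)+(7.8 × 10⁻⁴)(+1.91) = 1.2 × 10⁻³ → stable
The 17–59 m interval has Δρ < 0: lighter water underlies denser water.

17–59 m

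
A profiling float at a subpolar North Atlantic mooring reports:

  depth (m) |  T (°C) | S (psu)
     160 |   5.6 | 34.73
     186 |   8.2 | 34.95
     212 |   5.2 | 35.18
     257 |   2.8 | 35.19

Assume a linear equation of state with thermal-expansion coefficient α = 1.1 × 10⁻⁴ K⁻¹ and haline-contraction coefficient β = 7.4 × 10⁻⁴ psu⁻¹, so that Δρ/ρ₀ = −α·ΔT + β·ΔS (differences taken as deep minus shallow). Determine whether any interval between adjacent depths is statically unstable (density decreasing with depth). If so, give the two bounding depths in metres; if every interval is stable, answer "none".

160–186 m

Evaluate Δρ/ρ₀ = −αΔT + βΔS across each adjacent pair:
  160–186 m: −αΔT+βΔS = −(1.1 × 10⁻⁴)(+2.6)+(7.4 × 10⁻⁴)(+0.22) = -1.2 × 10⁻⁴ → UNSTABLE
  186–212 m: −αΔT+βΔS = −(1.1 × 10⁻⁴)(-3.0)+(7.4 × 10⁻⁴)(+0.23) = 5.0 × 10⁻⁴ → stable
  212–257 m: −αΔT+βΔS = −(1.1 × 10⁻⁴)(-2.4)+(7.4 × 10⁻⁴)(+0.01) = 2.7 × 10⁻⁴ → stable
The 160–186 m interval has Δρ < 0: lighter water underlies denser water.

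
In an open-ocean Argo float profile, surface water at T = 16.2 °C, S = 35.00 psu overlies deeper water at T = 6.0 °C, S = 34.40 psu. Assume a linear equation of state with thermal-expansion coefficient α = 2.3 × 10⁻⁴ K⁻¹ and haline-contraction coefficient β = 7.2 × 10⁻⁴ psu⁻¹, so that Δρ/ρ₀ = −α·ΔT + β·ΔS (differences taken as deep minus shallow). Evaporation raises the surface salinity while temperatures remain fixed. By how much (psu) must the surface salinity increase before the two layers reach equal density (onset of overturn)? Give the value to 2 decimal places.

2.66 psu

Neutral buoyancy requires −α(T_deep − T_surf) + β(S_deep − S_surf′) = 0.
S_surf′ = S_deep − (α/β)·ΔT = 34.40 − (2.3 × 10⁻⁴/7.2 × 10⁻⁴)·(-10.2) = 37.6583 psu.
Increase required: 37.6583 − 35.00 = 2.6583 psu.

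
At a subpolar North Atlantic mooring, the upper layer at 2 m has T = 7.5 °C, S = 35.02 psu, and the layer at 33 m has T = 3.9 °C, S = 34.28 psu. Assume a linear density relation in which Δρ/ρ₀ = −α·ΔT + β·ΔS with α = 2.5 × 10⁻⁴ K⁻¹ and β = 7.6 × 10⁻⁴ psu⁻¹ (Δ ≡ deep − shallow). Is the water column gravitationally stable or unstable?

ΔT = 3.9 − 7.5 = -3.6 K and ΔS = 34.28 − 35.02 = -0.74 psu (deep − shallow).
−αΔT = 9.00 × 10⁻⁴; βΔS = -5.624 × 10⁻⁴; sum Δρ/ρ₀ = 3.376 × 10⁻⁴.
Δρ/ρ₀ > 0, so Δρ > 0: deeper water is denser → statically stable.

stable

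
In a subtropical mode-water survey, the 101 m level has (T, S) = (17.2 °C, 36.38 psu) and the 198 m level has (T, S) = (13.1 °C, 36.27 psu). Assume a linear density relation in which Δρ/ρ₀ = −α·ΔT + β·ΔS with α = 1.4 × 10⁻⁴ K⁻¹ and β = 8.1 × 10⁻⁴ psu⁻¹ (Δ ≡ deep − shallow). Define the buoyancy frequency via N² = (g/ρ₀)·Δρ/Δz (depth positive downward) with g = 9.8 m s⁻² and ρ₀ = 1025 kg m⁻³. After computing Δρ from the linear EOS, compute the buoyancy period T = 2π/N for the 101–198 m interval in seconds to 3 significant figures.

ΔT = -4.1 K, ΔS = -0.11 psu (deep − shallow).
Δρ/ρ₀ = −αΔT + βΔS = 5.74 × 10⁻⁴ − 8.91 × 10⁻⁵ = 4.849 × 10⁻⁴, so Δρ ≈ 0.4970 kg m⁻³.
N² = (g/ρ₀)·Δρ/Δz = g·(Δρ/ρ₀)/Δz = 9.8 × 4.849 × 10⁻⁴ / 97 = 4.8990 × 10⁻⁵ s⁻².
N = √(4.8990 × 10⁻⁵) = 6.9993 × 10⁻³ rad s⁻¹ → T = 2π/N = 897.69 s ≈ 898 s.

898 s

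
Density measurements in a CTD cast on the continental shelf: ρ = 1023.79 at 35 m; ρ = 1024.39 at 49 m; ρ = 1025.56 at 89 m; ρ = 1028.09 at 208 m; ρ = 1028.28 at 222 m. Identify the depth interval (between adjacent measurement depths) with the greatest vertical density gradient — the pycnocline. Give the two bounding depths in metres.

Compute the density gradient over each adjacent pair:
  35–49 m: Δρ/Δz = 0.60/14 = 0.043 kg m⁻⁴
  49–89 m: Δρ/Δz = 1.17/40 = 0.029 kg m⁻⁴
  89–208 m: Δρ/Δz = 2.53/119 = 0.021 kg m⁻⁴
  208–222 m: Δρ/Δz = 0.19/14 = 0.014 kg m⁻⁴
The largest gradient is in the 35–49 m interval — the pycnocline.

35–49 m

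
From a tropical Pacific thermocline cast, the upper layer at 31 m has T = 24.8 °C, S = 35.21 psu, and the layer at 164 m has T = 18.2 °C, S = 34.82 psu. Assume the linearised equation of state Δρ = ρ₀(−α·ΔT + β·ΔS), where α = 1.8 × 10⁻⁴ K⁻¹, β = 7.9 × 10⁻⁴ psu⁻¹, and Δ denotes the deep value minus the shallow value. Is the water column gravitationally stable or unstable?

ΔT = 18.2 − 24.8 = -6.6 K and ΔS = 34.82 − 35.21 = -0.39 psu (deep − shallow).
−αΔT = 1.188 × 10⁻³; βΔS = -3.081 × 10⁻⁴; sum Δρ/ρ₀ = 8.799 × 10⁻⁴.
Δρ/ρ₀ > 0, so Δρ > 0: deeper water is denser → statically stable.

stable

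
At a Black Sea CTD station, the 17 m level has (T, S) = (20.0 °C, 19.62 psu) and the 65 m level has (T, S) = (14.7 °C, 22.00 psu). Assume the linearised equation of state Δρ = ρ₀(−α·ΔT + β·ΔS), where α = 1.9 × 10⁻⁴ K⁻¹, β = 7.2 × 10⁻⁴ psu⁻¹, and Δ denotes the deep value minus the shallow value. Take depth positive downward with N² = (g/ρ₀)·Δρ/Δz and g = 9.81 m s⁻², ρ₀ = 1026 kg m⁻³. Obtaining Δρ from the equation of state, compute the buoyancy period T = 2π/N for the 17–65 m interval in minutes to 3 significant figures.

4.44 min

ΔT = -5.3 K, ΔS = +2.38 psu (deep − shallow).
Δρ/ρ₀ = −αΔT + βΔS = 1.007 × 10⁻³ + 1.7136 × 10⁻³ = 2.7206 × 10⁻³, so Δρ ≈ 2.791 kg m⁻³.
N² = (g/ρ₀)·Δρ/Δz = g·(Δρ/ρ₀)/Δz = 9.81 × 2.7206 × 10⁻³ / 48 = 5.5602 × 10⁻⁴ s⁻².
N = √(5.5602 × 10⁻⁴) = 0.023580 rad s⁻¹ → T = 2π/N = 266.46 s = 4.4410 min ≈ 4.44 min.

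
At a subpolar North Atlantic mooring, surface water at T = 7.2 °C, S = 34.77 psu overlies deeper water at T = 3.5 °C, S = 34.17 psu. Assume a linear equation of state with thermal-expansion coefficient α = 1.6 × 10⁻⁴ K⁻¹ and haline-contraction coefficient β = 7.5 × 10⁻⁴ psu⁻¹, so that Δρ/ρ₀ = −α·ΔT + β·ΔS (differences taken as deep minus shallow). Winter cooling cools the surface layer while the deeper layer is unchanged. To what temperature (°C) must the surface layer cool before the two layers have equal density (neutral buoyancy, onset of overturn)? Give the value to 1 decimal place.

6.3 °C

Neutral buoyancy requires Δρ = 0, i.e. −α(T_deep − T_surf′) + β(S_deep − S_surf) = 0.
T_surf′ = T_deep − (β/α)·ΔS = 3.5 − (7.5 × 10⁻⁴/1.6 × 10⁻⁴)·(-0.60) = 6.312 °C.
Cooling required: 7.2 − (6.312) = 0.888 °C.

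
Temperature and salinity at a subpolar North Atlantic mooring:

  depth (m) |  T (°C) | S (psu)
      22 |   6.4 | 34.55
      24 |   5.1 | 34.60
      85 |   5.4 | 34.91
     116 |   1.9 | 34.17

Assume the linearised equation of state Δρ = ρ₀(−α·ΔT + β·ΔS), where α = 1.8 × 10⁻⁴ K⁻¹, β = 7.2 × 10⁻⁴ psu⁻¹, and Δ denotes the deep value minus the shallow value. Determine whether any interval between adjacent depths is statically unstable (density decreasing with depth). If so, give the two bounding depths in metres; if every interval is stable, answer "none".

Evaluate Δρ/ρ₀ = −αΔT + βΔS across each adjacent pair:
  22–24 m: −αΔT+βΔS = −(1.8 × 10⁻⁴)(-1.3)+(7.2 × 10⁻⁴)(+0.05) = 2.7 × 10⁻⁴ → stable
  24–85 m: −αΔT+βΔS = −(1.8 × 10⁻⁴)(+0.3)+(7.2 × 10⁻⁴)(+0.31) = 1.7 × 10⁻⁴ → stable
  85–116 m: −αΔT+βΔS = −(1.8 × 10⁻⁴)(-3.5)+(7.2 × 10⁻⁴)(-0.74) = 9.7 × 10⁻⁵ → stable
Every interval has Δρ > 0: the column is stably stratified throughout.

none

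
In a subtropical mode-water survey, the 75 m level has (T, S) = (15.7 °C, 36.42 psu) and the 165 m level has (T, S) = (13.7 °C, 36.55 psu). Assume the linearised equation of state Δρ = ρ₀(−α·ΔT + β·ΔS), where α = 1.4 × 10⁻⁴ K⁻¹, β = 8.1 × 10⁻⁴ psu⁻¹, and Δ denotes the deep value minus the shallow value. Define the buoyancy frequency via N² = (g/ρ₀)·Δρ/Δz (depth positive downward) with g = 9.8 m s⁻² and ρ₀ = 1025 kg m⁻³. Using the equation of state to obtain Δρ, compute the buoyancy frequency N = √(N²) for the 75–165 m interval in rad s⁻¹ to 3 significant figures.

6.48 × 10⁻³ rad s⁻¹

ΔT = -2.0 K, ΔS = +0.13 psu (deep − shallow).
Δρ/ρ₀ = −αΔT + βΔS = 2.80 × 10⁻⁴ + 1.053 × 10⁻⁴ = 3.853 × 10⁻⁴, so Δρ ≈ 0.3949 kg m⁻³.
N² = (g/ρ₀)·Δρ/Δz = g·(Δρ/ρ₀)/Δz = 9.8 × 3.853 × 10⁻⁴ / 90 = 4.1955 × 10⁻⁵ s⁻².
N = √(4.1955 × 10⁻⁵) = 6.4773 × 10⁻³ rad s⁻¹ ≈ 6.48 × 10⁻³ rad s⁻¹.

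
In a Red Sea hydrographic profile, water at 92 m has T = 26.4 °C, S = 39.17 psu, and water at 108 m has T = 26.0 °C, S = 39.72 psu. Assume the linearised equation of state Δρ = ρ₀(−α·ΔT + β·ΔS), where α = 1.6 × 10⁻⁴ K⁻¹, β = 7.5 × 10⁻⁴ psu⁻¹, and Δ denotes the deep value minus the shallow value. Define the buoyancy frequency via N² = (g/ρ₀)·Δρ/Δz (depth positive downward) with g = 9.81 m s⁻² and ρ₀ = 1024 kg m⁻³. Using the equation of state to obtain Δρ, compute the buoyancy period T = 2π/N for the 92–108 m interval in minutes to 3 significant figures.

6.13 min

ΔT = -0.4 K, ΔS = +0.55 psu (deep − shallow).
Δρ/ρ₀ = −αΔT + βΔS = 6.40 × 10⁻⁵ + 4.125 × 10⁻⁴ = 4.765 × 10⁻⁴, so Δρ ≈ 0.4879 kg m⁻³.
N² = (g/ρ₀)·Δρ/Δz = g·(Δρ/ρ₀)/Δz = 9.81 × 4.765 × 10⁻⁴ / 16 = 2.9215 × 10⁻⁴ s⁻².
N = √(2.9215 × 10⁻⁴) = 0.017092 rad s⁻¹ → T = 2π/N = 367.61 s = 6.1268 min ≈ 6.13 min.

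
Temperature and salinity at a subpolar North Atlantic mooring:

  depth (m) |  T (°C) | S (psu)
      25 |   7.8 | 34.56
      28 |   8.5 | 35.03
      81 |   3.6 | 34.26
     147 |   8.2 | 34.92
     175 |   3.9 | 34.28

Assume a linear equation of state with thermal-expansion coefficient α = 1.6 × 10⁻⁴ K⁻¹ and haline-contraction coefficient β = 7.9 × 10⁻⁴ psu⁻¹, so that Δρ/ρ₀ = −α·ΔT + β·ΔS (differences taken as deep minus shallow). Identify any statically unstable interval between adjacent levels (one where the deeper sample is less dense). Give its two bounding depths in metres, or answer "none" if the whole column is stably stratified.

81–147 m

Evaluate Δρ/ρ₀ = −αΔT + βΔS across each adjacent pair:
  25–28 m: −αΔT+βΔS = −(1.6 × 10⁻⁴)(+0.7)+(7.9 × 10⁻⁴)(+0.47) = 2.6 × 10⁻⁴ → stable
  28–81 m: −αΔT+βΔS = −(1.6 × 10⁻⁴)(-4.9)+(7.9 × 10⁻⁴)(-0.77) = 1.8 × 10⁻⁴ → stable
  81–147 m: −αΔT+βΔS = −(1.6 × 10⁻⁴)(+4.6)+(7.9 × 10⁻⁴)(+0.66) = -2.1 × 10⁻⁴ → UNSTABLE
  147–175 m: −αΔT+βΔS = −(1.6 × 10⁻⁴)(-4.3)+(7.9 × 10⁻⁴)(-0.64) = 1.8 × 10⁻⁴ → stable
The 81–147 m interval has Δρ < 0: lighter water underlies denser water.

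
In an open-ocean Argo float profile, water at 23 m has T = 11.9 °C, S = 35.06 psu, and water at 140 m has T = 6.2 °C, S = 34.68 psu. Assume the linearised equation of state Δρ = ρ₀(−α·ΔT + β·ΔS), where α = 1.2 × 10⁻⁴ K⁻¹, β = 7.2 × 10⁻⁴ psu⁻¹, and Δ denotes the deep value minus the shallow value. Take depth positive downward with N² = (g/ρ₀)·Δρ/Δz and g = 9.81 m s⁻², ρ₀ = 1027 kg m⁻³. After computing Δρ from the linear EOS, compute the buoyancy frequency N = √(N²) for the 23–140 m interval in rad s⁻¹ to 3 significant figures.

ΔT = -5.7 K, ΔS = -0.38 psu (deep − shallow).
Δρ/ρ₀ = −αΔT + βΔS = 6.84 × 10⁻⁴ − 2.736 × 10⁻⁴ = 4.104 × 10⁻⁴, so Δρ ≈ 0.4215 kg m⁻³.
N² = (g/ρ₀)·Δρ/Δz = g·(Δρ/ρ₀)/Δz = 9.81 × 4.104 × 10⁻⁴ / 117 = 3.4410 × 10⁻⁵ s⁻².
N = √(3.4410 × 10⁻⁵) = 5.8660 × 10⁻³ rad s⁻¹ ≈ 5.87 × 10⁻³ rad s⁻¹.

5.87 × 10⁻³ rad s⁻¹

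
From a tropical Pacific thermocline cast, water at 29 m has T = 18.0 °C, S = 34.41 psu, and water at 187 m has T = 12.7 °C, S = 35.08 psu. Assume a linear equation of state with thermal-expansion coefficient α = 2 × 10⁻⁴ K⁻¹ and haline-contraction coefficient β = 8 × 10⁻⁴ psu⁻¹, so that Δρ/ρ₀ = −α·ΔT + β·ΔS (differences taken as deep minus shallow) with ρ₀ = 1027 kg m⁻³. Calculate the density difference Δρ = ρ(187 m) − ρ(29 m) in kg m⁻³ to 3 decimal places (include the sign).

ΔT = -5.3 K, ΔS = +0.67 psu (deep − shallow).
Δρ/ρ₀ = −(2 × 10⁻⁴)(-5.3) + (8 × 10⁻⁴)(+0.67) = 1.596 × 10⁻³.
Δρ = 1027 × (1.596 × 10⁻³) = +1.639 kg m⁻³.
Positive Δρ: denser below, stable.

+1.639 kg m⁻³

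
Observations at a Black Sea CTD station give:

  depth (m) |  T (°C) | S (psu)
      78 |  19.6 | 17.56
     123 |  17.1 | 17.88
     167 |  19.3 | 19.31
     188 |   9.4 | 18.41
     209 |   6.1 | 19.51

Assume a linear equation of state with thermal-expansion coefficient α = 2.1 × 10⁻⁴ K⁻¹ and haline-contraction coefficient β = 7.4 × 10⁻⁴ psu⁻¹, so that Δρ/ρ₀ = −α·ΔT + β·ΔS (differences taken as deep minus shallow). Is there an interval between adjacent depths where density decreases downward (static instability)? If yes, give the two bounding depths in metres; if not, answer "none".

none

Evaluate Δρ/ρ₀ = −αΔT + βΔS across each adjacent pair:
  78–123 m: −αΔT+βΔS = −(2.1 × 10⁻⁴)(-2.5)+(7.4 × 10⁻⁴)(+0.32) = 7.6 × 10⁻⁴ → stable
  123–167 m: −αΔT+βΔS = −(2.1 × 10⁻⁴)(+2.2)+(7.4 × 10⁻⁴)(+1.43) = 6.0 × 10⁻⁴ → stable
  167–188 m: −αΔT+βΔS = −(2.1 × 10⁻⁴)(-9.9)+(7.4 × 10⁻⁴)(-0.90) = 1.4 × 10⁻³ → stable
  188–209 m: −αΔT+βΔS = −(2.1 × 10⁻⁴)(-3.3)+(7.4 × 10⁻⁴)(+1.10) = 1.5 × 10⁻³ → stable
Every interval has Δρ > 0: the column is stably stratified throughout.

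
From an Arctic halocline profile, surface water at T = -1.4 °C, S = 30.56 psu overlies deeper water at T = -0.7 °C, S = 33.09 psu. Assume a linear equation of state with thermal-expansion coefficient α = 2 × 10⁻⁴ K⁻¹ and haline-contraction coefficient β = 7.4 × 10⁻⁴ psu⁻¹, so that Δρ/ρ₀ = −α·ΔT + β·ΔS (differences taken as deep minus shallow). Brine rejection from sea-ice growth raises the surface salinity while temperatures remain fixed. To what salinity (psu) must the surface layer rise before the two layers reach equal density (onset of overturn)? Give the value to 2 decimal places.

32.90 psu

Neutral buoyancy requires −α(T_deep − T_surf) + β(S_deep − S_surf′) = 0.
S_surf′ = S_deep − (α/β)·ΔT = 33.09 − (2 × 10⁻⁴/7.4 × 10⁻⁴)·(+0.7) = 32.9008 psu.
Increase required: 32.9008 − 30.56 = 2.3408 psu.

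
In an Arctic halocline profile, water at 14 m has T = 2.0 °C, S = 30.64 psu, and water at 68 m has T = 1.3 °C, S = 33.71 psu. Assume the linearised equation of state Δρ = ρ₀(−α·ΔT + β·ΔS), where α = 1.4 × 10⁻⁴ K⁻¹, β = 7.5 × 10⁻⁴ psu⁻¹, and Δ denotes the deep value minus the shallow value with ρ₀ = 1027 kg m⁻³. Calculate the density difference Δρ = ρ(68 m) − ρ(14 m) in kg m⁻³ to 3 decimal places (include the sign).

ΔT = -0.7 K, ΔS = +3.07 psu (deep − shallow).
Δρ/ρ₀ = −(1.4 × 10⁻⁴)(-0.7) + (7.5 × 10⁻⁴)(+3.07) = 2.4005 × 10⁻³.
Δρ = 1027 × (2.4005 × 10⁻³) = +2.465 kg m⁻³.
Positive Δρ: denser below, stable.

+2.465 kg m⁻³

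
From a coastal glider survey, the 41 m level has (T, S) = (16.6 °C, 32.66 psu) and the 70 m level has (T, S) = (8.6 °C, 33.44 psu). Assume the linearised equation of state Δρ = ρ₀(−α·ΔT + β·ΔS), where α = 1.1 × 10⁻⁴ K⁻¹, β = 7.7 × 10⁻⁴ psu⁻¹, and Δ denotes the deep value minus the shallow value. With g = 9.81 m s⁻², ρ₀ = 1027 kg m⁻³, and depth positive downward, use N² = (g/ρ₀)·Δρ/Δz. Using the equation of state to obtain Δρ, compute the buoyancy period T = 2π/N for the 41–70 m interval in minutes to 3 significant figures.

ΔT = -8.0 K, ΔS = +0.78 psu (deep − shallow).
Δρ/ρ₀ = −αΔT + βΔS = 8.80 × 10⁻⁴ + 6.006 × 10⁻⁴ = 1.4806 × 10⁻³, so Δρ ≈ 1.521 kg m⁻³.
N² = (g/ρ₀)·Δρ/Δz = g·(Δρ/ρ₀)/Δz = 9.81 × 1.4806 × 10⁻³ / 29 = 5.0085 × 10⁻⁴ s⁻².
N = √(5.0085 × 10⁻⁴) = 0.022380 rad s⁻¹ → T = 2π/N = 280.75 s = 4.6792 min ≈ 4.68 min.

4.68 min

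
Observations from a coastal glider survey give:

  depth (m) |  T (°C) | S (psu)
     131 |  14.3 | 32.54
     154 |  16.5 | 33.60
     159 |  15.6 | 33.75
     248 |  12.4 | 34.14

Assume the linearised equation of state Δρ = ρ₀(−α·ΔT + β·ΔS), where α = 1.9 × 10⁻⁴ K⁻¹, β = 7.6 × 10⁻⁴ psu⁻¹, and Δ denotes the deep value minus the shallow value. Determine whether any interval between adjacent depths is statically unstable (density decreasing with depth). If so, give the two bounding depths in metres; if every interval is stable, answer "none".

none

Evaluate Δρ/ρ₀ = −αΔT + βΔS across each adjacent pair:
  131–154 m: −αΔT+βΔS = −(1.9 × 10⁻⁴)(+2.2)+(7.6 × 10⁻⁴)(+1.06) = 3.9 × 10⁻⁴ → stable
  154–159 m: −αΔT+βΔS = −(1.9 × 10⁻⁴)(-0.9)+(7.6 × 10⁻⁴)(+0.15) = 2.8 × 10⁻⁴ → stable
  159–248 m: −αΔT+βΔS = −(1.9 × 10⁻⁴)(-3.2)+(7.6 × 10⁻⁴)(+0.39) = 9.0 × 10⁻⁴ → stable
Every interval has Δρ > 0: the column is stably stratified throughout.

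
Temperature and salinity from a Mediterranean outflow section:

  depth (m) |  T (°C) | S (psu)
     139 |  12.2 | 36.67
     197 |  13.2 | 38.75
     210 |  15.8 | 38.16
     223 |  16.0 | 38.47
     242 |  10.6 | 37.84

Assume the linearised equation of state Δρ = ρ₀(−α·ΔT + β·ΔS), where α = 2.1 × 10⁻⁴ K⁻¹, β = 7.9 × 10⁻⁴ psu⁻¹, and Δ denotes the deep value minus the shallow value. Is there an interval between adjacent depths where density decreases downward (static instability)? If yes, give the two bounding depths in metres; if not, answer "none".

197–210 m

Evaluate Δρ/ρ₀ = −αΔT + βΔS across each adjacent pair:
  139–197 m: −αΔT+βΔS = −(2.1 × 10⁻⁴)(+1.0)+(7.9 × 10⁻⁴)(+2.08) = 1.4 × 10⁻³ → stable
  197–210 m: −αΔT+βΔS = −(2.1 × 10⁻⁴)(+2.6)+(7.9 × 10⁻⁴)(-0.59) = -1.0 × 10⁻³ → UNSTABLE
  210–223 m: −αΔT+βΔS = −(2.1 × 10⁻⁴)(+0.2)+(7.9 × 10⁻⁴)(+0.31) = 2.0 × 10⁻⁴ → stable
  223–242 m: −αΔT+βΔS = −(2.1 × 10⁻⁴)(-5.4)+(7.9 × 10⁻⁴)(-0.63) = 6.4 × 10⁻⁴ → stable
The 197–210 m interval has Δρ < 0: lighter water underlies denser water.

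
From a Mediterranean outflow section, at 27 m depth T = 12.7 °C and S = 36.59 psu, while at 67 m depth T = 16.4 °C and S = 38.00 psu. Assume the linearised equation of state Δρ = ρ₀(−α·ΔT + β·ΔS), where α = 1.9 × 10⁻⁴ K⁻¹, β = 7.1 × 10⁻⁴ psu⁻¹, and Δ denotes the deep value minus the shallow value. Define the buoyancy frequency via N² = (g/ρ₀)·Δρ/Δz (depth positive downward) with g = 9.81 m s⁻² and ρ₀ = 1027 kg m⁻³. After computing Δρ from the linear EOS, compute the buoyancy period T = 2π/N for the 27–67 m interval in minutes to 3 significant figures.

12.2 min

ΔT = +3.7 K, ΔS = +1.41 psu (deep − shallow).
Δρ/ρ₀ = −αΔT + βΔS = -7.03 × 10⁻⁴ + 1.0011 × 10⁻³ = 2.981 × 10⁻⁴, so Δρ ≈ 0.3061 kg m⁻³.
N² = (g/ρ₀)·Δρ/Δz = g·(Δρ/ρ₀)/Δz = 9.81 × 2.981 × 10⁻⁴ / 40 = 7.3109 × 10⁻⁵ s⁻².
N = √(7.3109 × 10⁻⁵) = 8.5504 × 10⁻³ rad s⁻¹ → T = 2π/N = 734.84 s = 12.247 min ≈ 12.2 min.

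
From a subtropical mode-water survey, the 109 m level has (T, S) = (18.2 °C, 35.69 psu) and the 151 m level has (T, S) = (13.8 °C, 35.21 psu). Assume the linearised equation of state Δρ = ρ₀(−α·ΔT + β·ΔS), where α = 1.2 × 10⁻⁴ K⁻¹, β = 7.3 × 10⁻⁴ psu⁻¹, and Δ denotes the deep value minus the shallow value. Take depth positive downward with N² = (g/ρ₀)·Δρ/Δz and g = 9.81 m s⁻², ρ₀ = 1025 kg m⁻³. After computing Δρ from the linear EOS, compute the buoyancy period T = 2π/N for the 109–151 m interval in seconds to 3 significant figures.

976 s

ΔT = -4.4 K, ΔS = -0.48 psu (deep − shallow).
Δρ/ρ₀ = −αΔT + βΔS = 5.28 × 10⁻⁴ − 3.504 × 10⁻⁴ = 1.776 × 10⁻⁴, so Δρ ≈ 0.1820 kg m⁻³.
N² = (g/ρ₀)·Δρ/Δz = g·(Δρ/ρ₀)/Δz = 9.81 × 1.776 × 10⁻⁴ / 42 = 4.1482 × 10⁻⁵ s⁻².
N = √(4.1482 × 10⁻⁵) = 6.4407 × 10⁻³ rad s⁻¹ → T = 2π/N = 975.54 s ≈ 976 s.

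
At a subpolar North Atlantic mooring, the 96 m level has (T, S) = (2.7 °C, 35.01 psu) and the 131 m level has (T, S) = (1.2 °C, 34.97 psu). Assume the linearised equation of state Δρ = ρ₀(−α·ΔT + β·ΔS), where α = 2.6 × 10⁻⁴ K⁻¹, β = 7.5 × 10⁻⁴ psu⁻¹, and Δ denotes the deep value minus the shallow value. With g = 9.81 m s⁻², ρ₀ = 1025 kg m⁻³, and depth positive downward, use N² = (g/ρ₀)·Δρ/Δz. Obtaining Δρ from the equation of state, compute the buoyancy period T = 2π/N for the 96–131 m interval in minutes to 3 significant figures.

10.4 min

ΔT = -1.5 K, ΔS = -0.04 psu (deep − shallow).
Δρ/ρ₀ = −αΔT + βΔS = 3.90 × 10⁻⁴ − 3.00 × 10⁻⁵ = 3.60 × 10⁻⁴, so Δρ ≈ 0.3690 kg m⁻³.
N² = (g/ρ₀)·Δρ/Δz = g·(Δρ/ρ₀)/Δz = 9.81 × 3.60 × 10⁻⁴ / 35 = 1.0090 × 10⁻⁴ s⁻².
N = √(1.0090 × 10⁻⁴) = 0.010045 rad s⁻¹ → T = 2π/N = 625.50 s = 10.425 min ≈ 10.4 min.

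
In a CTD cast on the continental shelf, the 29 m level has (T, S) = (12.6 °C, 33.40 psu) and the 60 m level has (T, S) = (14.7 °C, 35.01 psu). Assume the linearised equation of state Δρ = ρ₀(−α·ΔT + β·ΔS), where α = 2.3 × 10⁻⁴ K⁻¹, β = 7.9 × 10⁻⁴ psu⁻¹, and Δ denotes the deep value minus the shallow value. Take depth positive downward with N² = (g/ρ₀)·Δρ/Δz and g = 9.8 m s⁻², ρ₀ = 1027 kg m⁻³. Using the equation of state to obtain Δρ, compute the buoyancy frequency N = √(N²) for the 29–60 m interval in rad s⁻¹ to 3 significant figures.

ΔT = +2.1 K, ΔS = +1.61 psu (deep − shallow).
Δρ/ρ₀ = −αΔT + βΔS = -4.83 × 10⁻⁴ + 1.2719 × 10⁻³ = 7.889 × 10⁻⁴, so Δρ ≈ 0.8102 kg m⁻³.
N² = (g/ρ₀)·Δρ/Δz = g·(Δρ/ρ₀)/Δz = 9.8 × 7.889 × 10⁻⁴ / 31 = 2.4939 × 10⁻⁴ s⁻².
N = √(2.4939 × 10⁻⁴) = 0.015792 rad s⁻¹ ≈ 0.0158 rad s⁻¹.

0.0158 rad s⁻¹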